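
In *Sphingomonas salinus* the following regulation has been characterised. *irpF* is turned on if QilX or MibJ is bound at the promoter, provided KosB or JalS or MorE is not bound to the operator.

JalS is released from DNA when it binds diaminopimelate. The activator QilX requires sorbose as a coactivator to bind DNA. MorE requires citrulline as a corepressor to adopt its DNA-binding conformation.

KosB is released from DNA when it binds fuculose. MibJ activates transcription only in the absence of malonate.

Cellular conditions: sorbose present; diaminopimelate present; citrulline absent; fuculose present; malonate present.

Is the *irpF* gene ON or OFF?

Sorbose is present, so QilX is active.
Fuculose is present, so KosB is inactive.
Malonate is present, so MibJ is inactive.
Diaminopimelate is present, so JalS is inactive.
Citrulline is absent, so MorE is inactive.
Activator QilX is present, so *irpF* is transcribed.

ON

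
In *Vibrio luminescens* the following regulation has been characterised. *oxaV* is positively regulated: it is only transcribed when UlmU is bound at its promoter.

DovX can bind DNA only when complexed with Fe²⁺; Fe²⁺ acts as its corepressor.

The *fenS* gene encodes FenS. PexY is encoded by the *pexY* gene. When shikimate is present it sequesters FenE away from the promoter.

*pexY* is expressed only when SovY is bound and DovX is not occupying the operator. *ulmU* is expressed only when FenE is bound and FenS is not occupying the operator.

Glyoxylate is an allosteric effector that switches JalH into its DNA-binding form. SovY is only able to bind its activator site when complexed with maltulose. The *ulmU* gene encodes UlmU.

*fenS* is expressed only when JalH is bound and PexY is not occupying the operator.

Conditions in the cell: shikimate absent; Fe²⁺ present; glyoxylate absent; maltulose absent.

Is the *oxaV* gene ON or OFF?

ON

Maltulose is absent, so SovY is inactive.
Fe²⁺ is present, so DovX is active.
With repressor DovX bound, *pexY* is not transcribed.
So PexY is not produced.
Glyoxylate is absent, so JalH is inactive.
Required activator JalH is absent, so *fenS* is not transcribed.
So FenS is not produced.
Shikimate is absent, so FenE is active.
No repressor is bound and FenE is active, so *ulmU* is transcribed.
So UlmU is produced and active.
No repressor is bound and UlmU is active, so *oxaV* is transcribed.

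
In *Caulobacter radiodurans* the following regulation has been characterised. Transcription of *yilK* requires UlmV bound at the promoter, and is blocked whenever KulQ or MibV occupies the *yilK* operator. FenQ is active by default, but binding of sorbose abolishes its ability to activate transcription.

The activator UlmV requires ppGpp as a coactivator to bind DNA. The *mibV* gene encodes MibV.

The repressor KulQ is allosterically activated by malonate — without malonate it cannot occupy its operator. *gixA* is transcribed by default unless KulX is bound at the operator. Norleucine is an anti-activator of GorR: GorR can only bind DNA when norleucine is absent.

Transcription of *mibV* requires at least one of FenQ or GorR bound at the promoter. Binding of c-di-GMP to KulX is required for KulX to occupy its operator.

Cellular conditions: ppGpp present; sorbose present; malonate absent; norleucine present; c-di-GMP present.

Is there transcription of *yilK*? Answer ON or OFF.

Malonate is absent, so KulQ is inactive.
ppGpp is present, so UlmV is active.
Sorbose is present, so FenQ is inactive.
Norleucine is present, so GorR is inactive.
No activator is available at the *mibV* promoter, so *mibV* is not transcribed.
So MibV is not produced.
No repressor is bound and UlmV is active, so *yilK* is transcribed.

ON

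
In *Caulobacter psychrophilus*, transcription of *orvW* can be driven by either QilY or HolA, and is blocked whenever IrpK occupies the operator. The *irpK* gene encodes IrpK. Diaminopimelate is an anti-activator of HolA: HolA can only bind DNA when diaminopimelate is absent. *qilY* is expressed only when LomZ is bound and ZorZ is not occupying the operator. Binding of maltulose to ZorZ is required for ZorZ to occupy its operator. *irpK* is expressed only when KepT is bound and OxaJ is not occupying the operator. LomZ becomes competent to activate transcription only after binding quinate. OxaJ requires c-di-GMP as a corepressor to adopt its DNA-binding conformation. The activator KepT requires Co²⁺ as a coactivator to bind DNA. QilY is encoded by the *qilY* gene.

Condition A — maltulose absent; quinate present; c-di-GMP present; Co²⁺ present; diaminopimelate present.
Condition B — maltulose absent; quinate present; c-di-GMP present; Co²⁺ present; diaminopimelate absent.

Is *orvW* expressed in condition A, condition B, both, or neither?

Condition A:
Maltulose is absent, so ZorZ is inactive.
Quinate is present, so LomZ is active.
No repressor is bound and LomZ is active, so *qilY* is transcribed.
So QilY is produced and active.
c-di-GMP is present, so OxaJ is active.
Co²⁺ is present, so KepT is active.
With repressor OxaJ bound, *irpK* is not transcribed.
So IrpK is not produced.
Diaminopimelate is present, so HolA is inactive.
Activator QilY is present, so *orvW* is transcribed.
→ *orvW* is ON in A.
Condition B:
Maltulose is absent, so ZorZ is inactive.
Quinate is present, so LomZ is active.
No repressor is bound and LomZ is active, so *qilY* is transcribed.
So QilY is produced and active.
c-di-GMP is present, so OxaJ is active.
Co²⁺ is present, so KepT is active.
With repressor OxaJ bound, *irpK* is not transcribed.
So IrpK is not produced.
Diaminopimelate is absent, so HolA is active.
Activator QilY is present, so *orvW* is transcribed.
→ *orvW* is ON in B.

both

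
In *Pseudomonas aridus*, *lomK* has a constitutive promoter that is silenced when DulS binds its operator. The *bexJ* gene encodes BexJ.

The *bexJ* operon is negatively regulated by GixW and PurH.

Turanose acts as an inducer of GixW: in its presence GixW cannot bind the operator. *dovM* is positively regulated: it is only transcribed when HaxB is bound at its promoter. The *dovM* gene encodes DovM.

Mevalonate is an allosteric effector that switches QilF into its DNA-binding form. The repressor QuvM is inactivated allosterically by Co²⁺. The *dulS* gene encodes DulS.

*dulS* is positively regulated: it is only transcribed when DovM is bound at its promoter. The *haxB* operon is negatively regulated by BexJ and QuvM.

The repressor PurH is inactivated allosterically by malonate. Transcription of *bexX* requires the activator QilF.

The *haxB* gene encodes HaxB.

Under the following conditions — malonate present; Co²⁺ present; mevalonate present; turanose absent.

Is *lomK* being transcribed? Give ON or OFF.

OFF

Turanose is absent, so GixW is active.
Malonate is present, so PurH is inactive.
With repressor GixW bound, *bexJ* is not transcribed.
So BexJ is not produced.
Co²⁺ is present, so QuvM is inactive.
With no repressor bound, *haxB* is transcribed.
So HaxB is produced and active.
No repressor is bound and HaxB is active, so *dovM* is transcribed.
So DovM is produced and active.
No repressor is bound and DovM is active, so *dulS* is transcribed.
So DulS is produced and active.
With repressor DulS bound, *lomK* is not transcribed.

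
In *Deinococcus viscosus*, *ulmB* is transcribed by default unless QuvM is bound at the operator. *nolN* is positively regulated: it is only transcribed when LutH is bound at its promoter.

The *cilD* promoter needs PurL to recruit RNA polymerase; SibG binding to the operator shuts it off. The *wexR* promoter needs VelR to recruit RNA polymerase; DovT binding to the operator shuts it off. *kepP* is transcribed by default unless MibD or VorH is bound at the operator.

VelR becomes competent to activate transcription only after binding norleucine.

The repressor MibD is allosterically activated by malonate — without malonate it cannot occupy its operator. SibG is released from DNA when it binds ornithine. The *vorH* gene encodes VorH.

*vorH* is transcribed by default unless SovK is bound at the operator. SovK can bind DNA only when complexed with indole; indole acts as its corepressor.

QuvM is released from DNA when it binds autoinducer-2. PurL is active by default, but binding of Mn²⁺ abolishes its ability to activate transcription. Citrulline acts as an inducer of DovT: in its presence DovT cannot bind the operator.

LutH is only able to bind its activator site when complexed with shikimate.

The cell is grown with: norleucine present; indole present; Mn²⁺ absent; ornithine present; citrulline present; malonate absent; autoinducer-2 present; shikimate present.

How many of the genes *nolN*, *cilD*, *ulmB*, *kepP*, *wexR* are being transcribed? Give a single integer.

5

Shikimate is present, so LutH is active.
No repressor is bound and LutH is active, so *nolN* is transcribed.
→ *nolN* is ON.
Ornithine is present, so SibG is inactive.
Mn²⁺ is absent, so PurL is active.
No repressor is bound and PurL is active, so *cilD* is transcribed.
→ *cilD* is ON.
Autoinducer-2 is present, so QuvM is inactive.
With no repressor bound, *ulmB* is transcribed.
→ *ulmB* is ON.
Malonate is absent, so MibD is inactive.
Indole is present, so SovK is active.
With repressor SovK bound, *vorH* is not transcribed.
So VorH is not produced.
With no repressor bound, *kepP* is transcribed.
→ *kepP* is ON.
Norleucine is present, so VelR is active.
Citrulline is present, so DovT is inactive.
No repressor is bound and VelR is active, so *wexR* is transcribed.
→ *wexR* is ON.
5 of the 5 genes are transcribed.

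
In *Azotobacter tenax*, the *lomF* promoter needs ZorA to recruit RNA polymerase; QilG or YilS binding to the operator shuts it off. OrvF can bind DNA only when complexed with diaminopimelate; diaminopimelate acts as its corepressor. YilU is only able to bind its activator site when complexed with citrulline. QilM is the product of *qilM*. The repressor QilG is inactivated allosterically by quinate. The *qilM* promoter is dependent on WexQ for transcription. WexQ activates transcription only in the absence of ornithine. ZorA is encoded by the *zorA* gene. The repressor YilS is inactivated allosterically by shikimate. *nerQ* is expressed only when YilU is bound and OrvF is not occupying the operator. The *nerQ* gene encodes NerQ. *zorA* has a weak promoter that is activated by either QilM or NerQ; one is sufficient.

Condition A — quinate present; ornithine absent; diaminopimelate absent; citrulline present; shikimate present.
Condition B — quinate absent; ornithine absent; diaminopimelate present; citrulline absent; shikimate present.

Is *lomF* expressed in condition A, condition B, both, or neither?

A only

Condition A:
Quinate is present, so QilG is inactive.
Ornithine is absent, so WexQ is active.
No repressor is bound and WexQ is active, so *qilM* is transcribed.
So QilM is produced and active.
Diaminopimelate is absent, so OrvF is inactive.
Citrulline is present, so YilU is active.
No repressor is bound and YilU is active, so *nerQ* is transcribed.
So NerQ is produced and active.
Activator QilM is present, so *zorA* is transcribed.
So ZorA is produced and active.
Shikimate is present, so YilS is inactive.
No repressor is bound and ZorA is active, so *lomF* is transcribed.
→ *lomF* is ON in A.
Condition B:
Quinate is absent, so QilG is active.
Ornithine is absent, so WexQ is active.
No repressor is bound and WexQ is active, so *qilM* is transcribed.
So QilM is produced and active.
Diaminopimelate is present, so OrvF is active.
Citrulline is absent, so YilU is inactive.
With repressor OrvF bound, *nerQ* is not transcribed.
So NerQ is not produced.
Activator QilM is present, so *zorA* is transcribed.
So ZorA is produced and active.
Shikimate is present, so YilS is inactive.
With repressor QilG bound, *lomF* is not transcribed.
→ *lomF* is OFF in B.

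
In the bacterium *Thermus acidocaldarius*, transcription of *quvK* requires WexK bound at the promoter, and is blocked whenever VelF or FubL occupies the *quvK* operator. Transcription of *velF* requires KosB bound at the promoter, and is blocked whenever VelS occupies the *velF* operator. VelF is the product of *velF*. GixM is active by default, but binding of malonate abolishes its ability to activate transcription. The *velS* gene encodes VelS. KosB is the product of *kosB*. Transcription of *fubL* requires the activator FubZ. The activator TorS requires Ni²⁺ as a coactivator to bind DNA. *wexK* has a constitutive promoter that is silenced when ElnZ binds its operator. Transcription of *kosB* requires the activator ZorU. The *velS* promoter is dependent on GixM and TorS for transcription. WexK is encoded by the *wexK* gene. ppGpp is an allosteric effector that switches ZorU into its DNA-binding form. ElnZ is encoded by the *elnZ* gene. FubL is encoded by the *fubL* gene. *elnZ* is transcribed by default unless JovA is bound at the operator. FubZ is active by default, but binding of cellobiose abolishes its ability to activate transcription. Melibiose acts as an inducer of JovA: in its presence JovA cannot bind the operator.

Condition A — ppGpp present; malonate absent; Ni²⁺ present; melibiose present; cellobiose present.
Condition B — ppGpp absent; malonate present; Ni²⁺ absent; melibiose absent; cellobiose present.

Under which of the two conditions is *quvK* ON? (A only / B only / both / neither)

B only

Condition A:
ppGpp is present, so ZorU is active.
No repressor is bound and ZorU is active, so *kosB* is transcribed.
So KosB is produced and active.
Malonate is absent, so GixM is active.
Ni²⁺ is present, so TorS is active.
No repressor is bound and GixM and TorS are active, so *velS* is transcribed.
So VelS is produced and active.
With repressor VelS bound, *velF* is not transcribed.
So VelF is not produced.
Melibiose is present, so JovA is inactive.
With no repressor bound, *elnZ* is transcribed.
So ElnZ is produced and active.
With repressor ElnZ bound, *wexK* is not transcribed.
So WexK is not produced.
Cellobiose is present, so FubZ is inactive.
Required activator FubZ is absent, so *fubL* is not transcribed.
So FubL is not produced.
Required activator WexK is absent, so *quvK* is not transcribed.
→ *quvK* is OFF in A.
Condition B:
ppGpp is absent, so ZorU is inactive.
Required activator ZorU is absent, so *kosB* is not transcribed.
So KosB is not produced.
Malonate is present, so GixM is inactive.
Ni²⁺ is absent, so TorS is inactive.
Required activator GixM is absent, so *velS* is not transcribed.
So VelS is not produced.
Required activator KosB is absent, so *velF* is not transcribed.
So VelF is not produced.
Melibiose is absent, so JovA is active.
With repressor JovA bound, *elnZ* is not transcribed.
So ElnZ is not produced.
With no repressor bound, *wexK* is transcribed.
So WexK is produced and active.
Cellobiose is present, so FubZ is inactive.
Required activator FubZ is absent, so *fubL* is not transcribed.
So FubL is not produced.
No repressor is bound and WexK is active, so *quvK* is transcribed.
→ *quvK* is ON in B.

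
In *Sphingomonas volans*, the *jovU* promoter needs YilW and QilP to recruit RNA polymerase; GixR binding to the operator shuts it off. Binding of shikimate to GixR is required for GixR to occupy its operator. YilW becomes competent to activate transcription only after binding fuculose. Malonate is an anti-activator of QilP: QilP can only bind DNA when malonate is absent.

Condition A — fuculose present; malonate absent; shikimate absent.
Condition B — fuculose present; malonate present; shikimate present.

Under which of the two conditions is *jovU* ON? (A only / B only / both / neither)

Condition A:
Fuculose is present, so YilW is active.
Malonate is absent, so QilP is active.
Shikimate is absent, so GixR is inactive.
No repressor is bound and YilW and QilP are active, so *jovU* is transcribed.
→ *jovU* is ON in A.
Condition B:
Fuculose is present, so YilW is active.
Malonate is present, so QilP is inactive.
Shikimate is present, so GixR is active.
With repressor GixR bound, *jovU* is not transcribed.
→ *jovU* is OFF in B.

A only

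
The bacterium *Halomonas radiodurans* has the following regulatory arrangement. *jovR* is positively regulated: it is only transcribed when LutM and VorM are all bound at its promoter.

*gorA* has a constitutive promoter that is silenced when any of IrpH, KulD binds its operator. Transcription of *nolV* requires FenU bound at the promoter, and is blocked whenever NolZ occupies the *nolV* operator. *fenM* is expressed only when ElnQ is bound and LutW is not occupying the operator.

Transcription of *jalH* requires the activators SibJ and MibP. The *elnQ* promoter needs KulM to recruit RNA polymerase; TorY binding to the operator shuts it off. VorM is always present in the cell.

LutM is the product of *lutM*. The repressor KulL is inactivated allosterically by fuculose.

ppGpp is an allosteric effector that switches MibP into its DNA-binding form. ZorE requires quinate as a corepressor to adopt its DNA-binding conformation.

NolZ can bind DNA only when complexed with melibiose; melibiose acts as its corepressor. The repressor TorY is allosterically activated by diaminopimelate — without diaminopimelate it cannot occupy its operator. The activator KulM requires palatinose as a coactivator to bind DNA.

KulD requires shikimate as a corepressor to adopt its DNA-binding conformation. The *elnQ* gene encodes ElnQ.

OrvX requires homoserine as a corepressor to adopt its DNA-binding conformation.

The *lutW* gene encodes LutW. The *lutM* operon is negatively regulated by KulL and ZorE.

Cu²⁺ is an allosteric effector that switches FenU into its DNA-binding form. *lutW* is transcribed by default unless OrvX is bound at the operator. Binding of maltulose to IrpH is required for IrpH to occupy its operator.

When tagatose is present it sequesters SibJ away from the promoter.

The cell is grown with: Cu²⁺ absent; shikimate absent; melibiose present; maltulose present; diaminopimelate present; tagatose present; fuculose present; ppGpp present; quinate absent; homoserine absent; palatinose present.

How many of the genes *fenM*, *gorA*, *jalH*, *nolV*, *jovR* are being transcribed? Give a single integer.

1

Diaminopimelate is present, so TorY is active.
Palatinose is present, so KulM is active.
With repressor TorY bound, *elnQ* is not transcribed.
So ElnQ is not produced.
Homoserine is absent, so OrvX is inactive.
With no repressor bound, *lutW* is transcribed.
So LutW is produced and active.
With repressor LutW bound, *fenM* is not transcribed.
→ *fenM* is OFF.
Maltulose is present, so IrpH is active.
Shikimate is absent, so KulD is inactive.
With repressor IrpH bound, *gorA* is not transcribed.
→ *gorA* is OFF.
Tagatose is present, so SibJ is inactive.
ppGpp is present, so MibP is active.
Required activator SibJ is absent, so *jalH* is not transcribed.
→ *jalH* is OFF.
Melibiose is present, so NolZ is active.
Cu²⁺ is absent, so FenU is inactive.
With repressor NolZ bound, *nolV* is not transcribed.
→ *nolV* is OFF.
Fuculose is present, so KulL is inactive.
Quinate is absent, so ZorE is inactive.
With no repressor bound, *lutM* is transcribed.
So LutM is produced and active.
VorM is produced constitutively and is active.
No repressor is bound and LutM and VorM are active, so *jovR* is transcribed.
→ *jovR* is ON.
1 of the 5 genes is transcribed.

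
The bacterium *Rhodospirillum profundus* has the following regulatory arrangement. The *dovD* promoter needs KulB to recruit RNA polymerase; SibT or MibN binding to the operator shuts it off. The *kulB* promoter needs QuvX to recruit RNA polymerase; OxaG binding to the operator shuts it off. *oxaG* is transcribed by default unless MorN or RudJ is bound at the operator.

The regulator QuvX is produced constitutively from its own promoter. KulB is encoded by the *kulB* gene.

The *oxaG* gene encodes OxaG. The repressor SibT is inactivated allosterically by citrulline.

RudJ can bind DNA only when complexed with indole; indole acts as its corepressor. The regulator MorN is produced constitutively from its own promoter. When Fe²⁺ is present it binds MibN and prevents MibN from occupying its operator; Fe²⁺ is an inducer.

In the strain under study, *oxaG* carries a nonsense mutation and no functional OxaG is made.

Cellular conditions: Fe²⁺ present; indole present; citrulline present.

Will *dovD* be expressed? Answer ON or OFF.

ON

QuvX is produced constitutively and is active.
OxaG is non-functional in this strain, so it has no effect.
No repressor is bound and QuvX is active, so *kulB* is transcribed.
So KulB is produced and active.
Citrulline is present, so SibT is inactive.
Fe²⁺ is present, so MibN is inactive.
No repressor is bound and KulB is active, so *dovD* is transcribed.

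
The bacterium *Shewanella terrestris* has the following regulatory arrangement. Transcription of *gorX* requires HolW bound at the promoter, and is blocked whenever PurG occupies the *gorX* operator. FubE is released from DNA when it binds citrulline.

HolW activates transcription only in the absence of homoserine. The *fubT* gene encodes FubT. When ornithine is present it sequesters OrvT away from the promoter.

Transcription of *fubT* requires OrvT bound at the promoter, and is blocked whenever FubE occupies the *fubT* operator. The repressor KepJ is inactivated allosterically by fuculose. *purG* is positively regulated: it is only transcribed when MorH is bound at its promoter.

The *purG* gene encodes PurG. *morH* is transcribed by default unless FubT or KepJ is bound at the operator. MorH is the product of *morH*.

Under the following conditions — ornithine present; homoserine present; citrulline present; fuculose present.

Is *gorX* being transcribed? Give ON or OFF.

Citrulline is present, so FubE is inactive.
Ornithine is present, so OrvT is inactive.
Required activator OrvT is absent, so *fubT* is not transcribed.
So FubT is not produced.
Fuculose is present, so KepJ is inactive.
With no repressor bound, *morH* is transcribed.
So MorH is produced and active.
No repressor is bound and MorH is active, so *purG* is transcribed.
So PurG is produced and active.
Homoserine is present, so HolW is inactive.
With repressor PurG bound, *gorX* is not transcribed.

OFF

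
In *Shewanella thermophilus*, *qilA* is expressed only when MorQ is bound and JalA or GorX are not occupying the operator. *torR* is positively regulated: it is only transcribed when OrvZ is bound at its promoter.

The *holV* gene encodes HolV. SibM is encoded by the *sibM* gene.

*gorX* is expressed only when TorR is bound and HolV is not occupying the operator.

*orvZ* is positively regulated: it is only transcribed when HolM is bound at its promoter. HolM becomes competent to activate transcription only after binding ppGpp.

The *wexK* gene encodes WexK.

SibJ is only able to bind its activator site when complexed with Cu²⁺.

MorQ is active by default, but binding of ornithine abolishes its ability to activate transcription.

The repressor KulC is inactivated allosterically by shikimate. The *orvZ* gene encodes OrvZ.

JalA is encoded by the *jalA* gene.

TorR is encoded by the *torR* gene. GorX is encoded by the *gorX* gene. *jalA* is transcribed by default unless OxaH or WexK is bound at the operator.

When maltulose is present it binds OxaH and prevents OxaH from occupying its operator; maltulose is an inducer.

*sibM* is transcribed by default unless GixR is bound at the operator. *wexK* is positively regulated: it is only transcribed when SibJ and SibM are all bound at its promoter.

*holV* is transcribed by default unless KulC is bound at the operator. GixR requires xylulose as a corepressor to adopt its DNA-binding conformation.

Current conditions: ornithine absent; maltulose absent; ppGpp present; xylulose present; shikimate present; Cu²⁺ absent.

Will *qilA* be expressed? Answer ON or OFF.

ON

Maltulose is absent, so OxaH is active.
Cu²⁺ is absent, so SibJ is inactive.
Xylulose is present, so GixR is active.
With repressor GixR bound, *sibM* is not transcribed.
So SibM is not produced.
Required activator SibJ is absent, so *wexK* is not transcribed.
So WexK is not produced.
With repressor OxaH bound, *jalA* is not transcribed.
So JalA is not produced.
Shikimate is present, so KulC is inactive.
With no repressor bound, *holV* is transcribed.
So HolV is produced and active.
ppGpp is present, so HolM is active.
No repressor is bound and HolM is active, so *orvZ* is transcribed.
So OrvZ is produced and active.
No repressor is bound and OrvZ is active, so *torR* is transcribed.
So TorR is produced and active.
With repressor HolV bound, *gorX* is not transcribed.
So GorX is not produced.
Ornithine is absent, so MorQ is active.
No repressor is bound and MorQ is active, so *qilA* is transcribed.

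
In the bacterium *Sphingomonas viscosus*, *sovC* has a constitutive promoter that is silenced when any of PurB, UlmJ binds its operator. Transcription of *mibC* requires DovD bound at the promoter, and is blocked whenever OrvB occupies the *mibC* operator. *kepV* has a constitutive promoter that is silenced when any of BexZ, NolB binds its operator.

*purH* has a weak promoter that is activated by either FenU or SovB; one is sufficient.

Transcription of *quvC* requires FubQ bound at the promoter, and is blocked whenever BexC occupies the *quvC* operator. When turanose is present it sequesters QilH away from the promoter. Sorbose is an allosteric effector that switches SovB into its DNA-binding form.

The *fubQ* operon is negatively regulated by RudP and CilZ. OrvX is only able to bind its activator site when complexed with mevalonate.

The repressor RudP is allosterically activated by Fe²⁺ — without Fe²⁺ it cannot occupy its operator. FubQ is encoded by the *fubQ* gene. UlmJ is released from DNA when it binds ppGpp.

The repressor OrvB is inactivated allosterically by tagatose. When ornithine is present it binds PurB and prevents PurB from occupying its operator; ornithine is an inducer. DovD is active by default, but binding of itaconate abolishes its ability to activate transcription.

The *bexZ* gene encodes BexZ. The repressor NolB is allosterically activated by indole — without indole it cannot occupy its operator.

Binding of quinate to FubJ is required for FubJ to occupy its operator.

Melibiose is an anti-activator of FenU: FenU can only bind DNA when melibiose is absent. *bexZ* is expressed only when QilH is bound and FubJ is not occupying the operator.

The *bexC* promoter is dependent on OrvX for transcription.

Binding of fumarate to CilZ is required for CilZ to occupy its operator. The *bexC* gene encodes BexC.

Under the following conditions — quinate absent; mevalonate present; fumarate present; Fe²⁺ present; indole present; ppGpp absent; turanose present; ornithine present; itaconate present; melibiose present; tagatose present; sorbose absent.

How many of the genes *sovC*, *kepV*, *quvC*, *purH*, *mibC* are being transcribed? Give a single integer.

Ornithine is present, so PurB is inactive.
ppGpp is absent, so UlmJ is active.
With repressor UlmJ bound, *sovC* is not transcribed.
→ *sovC* is OFF.
Quinate is absent, so FubJ is inactive.
Turanose is present, so QilH is inactive.
Required activator QilH is absent, so *bexZ* is not transcribed.
So BexZ is not produced.
Indole is present, so NolB is active.
With repressor NolB bound, *kepV* is not transcribed.
→ *kepV* is OFF.
Fe²⁺ is present, so RudP is active.
Fumarate is present, so CilZ is active.
With repressor RudP bound, *fubQ* is not transcribed.
So FubQ is not produced.
Mevalonate is present, so OrvX is active.
No repressor is bound and OrvX is active, so *bexC* is transcribed.
So BexC is produced and active.
With repressor BexC bound, *quvC* is not transcribed.
→ *quvC* is OFF.
Melibiose is present, so FenU is inactive.
Sorbose is absent, so SovB is inactive.
No activator is available at the *purH* promoter, so *purH* is not transcribed.
→ *purH* is OFF.
Tagatose is present, so OrvB is inactive.
Itaconate is present, so DovD is inactive.
Required activator DovD is absent, so *mibC* is not transcribed.
→ *mibC* is OFF.
0 of the 5 genes are transcribed.

0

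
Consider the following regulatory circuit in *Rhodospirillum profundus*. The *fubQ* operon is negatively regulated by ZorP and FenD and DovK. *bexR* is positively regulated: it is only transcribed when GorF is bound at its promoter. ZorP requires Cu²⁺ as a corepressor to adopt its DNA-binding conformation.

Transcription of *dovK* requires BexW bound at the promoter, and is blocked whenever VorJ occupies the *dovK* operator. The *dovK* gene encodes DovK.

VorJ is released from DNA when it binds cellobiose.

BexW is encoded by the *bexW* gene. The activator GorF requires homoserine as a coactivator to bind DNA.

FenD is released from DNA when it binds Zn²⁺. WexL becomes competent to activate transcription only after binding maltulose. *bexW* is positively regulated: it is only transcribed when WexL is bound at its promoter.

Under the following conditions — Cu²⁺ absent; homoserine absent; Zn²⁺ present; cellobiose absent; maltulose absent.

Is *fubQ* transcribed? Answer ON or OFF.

ON

Cu²⁺ is absent, so ZorP is inactive.
Zn²⁺ is present, so FenD is inactive.
Cellobiose is absent, so VorJ is active.
Maltulose is absent, so WexL is inactive.
Required activator WexL is absent, so *bexW* is not transcribed.
So BexW is not produced.
With repressor VorJ bound, *dovK* is not transcribed.
So DovK is not produced.
With no repressor bound, *fubQ* is transcribed.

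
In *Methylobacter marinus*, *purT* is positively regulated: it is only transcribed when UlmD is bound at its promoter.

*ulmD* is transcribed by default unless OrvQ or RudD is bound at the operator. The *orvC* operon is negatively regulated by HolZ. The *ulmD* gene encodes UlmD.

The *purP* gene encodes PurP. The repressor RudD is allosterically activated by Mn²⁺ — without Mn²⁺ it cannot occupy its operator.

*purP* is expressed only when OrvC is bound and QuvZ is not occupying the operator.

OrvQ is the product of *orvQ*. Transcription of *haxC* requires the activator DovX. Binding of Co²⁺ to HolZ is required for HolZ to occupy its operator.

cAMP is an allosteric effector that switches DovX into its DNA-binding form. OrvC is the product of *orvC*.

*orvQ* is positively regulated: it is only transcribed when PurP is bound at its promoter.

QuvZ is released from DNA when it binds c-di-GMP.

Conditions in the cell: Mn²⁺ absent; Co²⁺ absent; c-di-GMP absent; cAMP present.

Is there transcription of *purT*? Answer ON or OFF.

ON

Co²⁺ is absent, so HolZ is inactive.
With no repressor bound, *orvC* is transcribed.
So OrvC is produced and active.
c-di-GMP is absent, so QuvZ is active.
With repressor QuvZ bound, *purP* is not transcribed.
So PurP is not produced.
Required activator PurP is absent, so *orvQ* is not transcribed.
So OrvQ is not produced.
Mn²⁺ is absent, so RudD is inactive.
With no repressor bound, *ulmD* is transcribed.
So UlmD is produced and active.
No repressor is bound and UlmD is active, so *purT* is transcribed.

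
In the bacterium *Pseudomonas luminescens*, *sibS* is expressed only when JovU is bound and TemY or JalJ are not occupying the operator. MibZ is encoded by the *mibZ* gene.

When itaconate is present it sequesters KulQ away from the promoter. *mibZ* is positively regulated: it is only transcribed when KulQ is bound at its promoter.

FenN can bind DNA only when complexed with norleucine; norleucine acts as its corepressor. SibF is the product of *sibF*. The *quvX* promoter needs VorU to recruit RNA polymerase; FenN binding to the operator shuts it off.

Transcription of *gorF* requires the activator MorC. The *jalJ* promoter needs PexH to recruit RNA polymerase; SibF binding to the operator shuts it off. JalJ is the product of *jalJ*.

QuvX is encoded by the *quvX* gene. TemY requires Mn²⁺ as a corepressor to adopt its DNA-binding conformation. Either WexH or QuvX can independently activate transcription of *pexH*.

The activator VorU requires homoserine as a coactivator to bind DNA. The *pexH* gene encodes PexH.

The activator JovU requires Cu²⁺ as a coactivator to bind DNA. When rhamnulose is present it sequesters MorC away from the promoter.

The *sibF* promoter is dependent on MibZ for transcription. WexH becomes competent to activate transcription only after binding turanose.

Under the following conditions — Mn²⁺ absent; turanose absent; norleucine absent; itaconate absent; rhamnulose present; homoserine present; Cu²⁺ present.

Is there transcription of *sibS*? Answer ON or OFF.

ON

Cu²⁺ is present, so JovU is active.
Mn²⁺ is absent, so TemY is inactive.
Itaconate is absent, so KulQ is active.
No repressor is bound and KulQ is active, so *mibZ* is transcribed.
So MibZ is produced and active.
No repressor is bound and MibZ is active, so *sibF* is transcribed.
So SibF is produced and active.
Turanose is absent, so WexH is inactive.
Homoserine is present, so VorU is active.
Norleucine is absent, so FenN is inactive.
No repressor is bound and VorU is active, so *quvX* is transcribed.
So QuvX is produced and active.
Activator QuvX is present, so *pexH* is transcribed.
So PexH is produced and active.
With repressor SibF bound, *jalJ* is not transcribed.
So JalJ is not produced.
No repressor is bound and JovU is active, so *sibS* is transcribed.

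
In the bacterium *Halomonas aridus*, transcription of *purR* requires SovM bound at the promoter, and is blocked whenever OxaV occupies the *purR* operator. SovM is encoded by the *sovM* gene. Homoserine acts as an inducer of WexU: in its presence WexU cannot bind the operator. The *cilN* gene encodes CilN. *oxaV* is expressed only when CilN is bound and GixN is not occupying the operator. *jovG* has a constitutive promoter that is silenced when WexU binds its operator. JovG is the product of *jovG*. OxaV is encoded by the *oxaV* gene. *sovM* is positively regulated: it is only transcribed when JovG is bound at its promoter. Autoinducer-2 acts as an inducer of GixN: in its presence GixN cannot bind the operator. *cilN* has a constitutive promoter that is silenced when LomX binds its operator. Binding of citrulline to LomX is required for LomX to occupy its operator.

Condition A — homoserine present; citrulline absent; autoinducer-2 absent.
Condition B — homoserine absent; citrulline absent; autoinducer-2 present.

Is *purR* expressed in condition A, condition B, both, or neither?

A only

Condition A:
Homoserine is present, so WexU is inactive.
With no repressor bound, *jovG* is transcribed.
So JovG is produced and active.
No repressor is bound and JovG is active, so *sovM* is transcribed.
So SovM is produced and active.
Citrulline is absent, so LomX is inactive.
With no repressor bound, *cilN* is transcribed.
So CilN is produced and active.
Autoinducer-2 is absent, so GixN is active.
With repressor GixN bound, *oxaV* is not transcribed.
So OxaV is not produced.
No repressor is bound and SovM is active, so *purR* is transcribed.
→ *purR* is ON in A.
Condition B:
Homoserine is absent, so WexU is active.
With repressor WexU bound, *jovG* is not transcribed.
So JovG is not produced.
Required activator JovG is absent, so *sovM* is not transcribed.
So SovM is not produced.
Citrulline is absent, so LomX is inactive.
With no repressor bound, *cilN* is transcribed.
So CilN is produced and active.
Autoinducer-2 is present, so GixN is inactive.
No repressor is bound and CilN is active, so *oxaV* is transcribed.
So OxaV is produced and active.
With repressor OxaV bound, *purR* is not transcribed.
→ *purR* is OFF in B.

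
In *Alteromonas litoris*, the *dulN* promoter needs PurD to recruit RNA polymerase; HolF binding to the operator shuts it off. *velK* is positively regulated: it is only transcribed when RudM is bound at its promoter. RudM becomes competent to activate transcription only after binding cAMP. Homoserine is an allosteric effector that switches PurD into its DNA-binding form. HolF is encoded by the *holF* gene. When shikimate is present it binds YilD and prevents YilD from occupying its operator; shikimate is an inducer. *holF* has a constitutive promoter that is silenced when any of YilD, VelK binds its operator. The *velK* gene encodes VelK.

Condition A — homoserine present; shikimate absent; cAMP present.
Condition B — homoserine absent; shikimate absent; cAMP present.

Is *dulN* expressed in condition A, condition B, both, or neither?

A only

Condition A:
Homoserine is present, so PurD is active.
Shikimate is absent, so YilD is active.
cAMP is present, so RudM is active.
No repressor is bound and RudM is active, so *velK* is transcribed.
So VelK is produced and active.
With repressor YilD bound, *holF* is not transcribed.
So HolF is not produced.
No repressor is bound and PurD is active, so *dulN* is transcribed.
→ *dulN* is ON in A.
Condition B:
Homoserine is absent, so PurD is inactive.
Shikimate is absent, so YilD is active.
cAMP is present, so RudM is active.
No repressor is bound and RudM is active, so *velK* is transcribed.
So VelK is produced and active.
With repressor YilD bound, *holF* is not transcribed.
So HolF is not produced.
Required activator PurD is absent, so *dulN* is not transcribed.
→ *dulN* is OFF in B.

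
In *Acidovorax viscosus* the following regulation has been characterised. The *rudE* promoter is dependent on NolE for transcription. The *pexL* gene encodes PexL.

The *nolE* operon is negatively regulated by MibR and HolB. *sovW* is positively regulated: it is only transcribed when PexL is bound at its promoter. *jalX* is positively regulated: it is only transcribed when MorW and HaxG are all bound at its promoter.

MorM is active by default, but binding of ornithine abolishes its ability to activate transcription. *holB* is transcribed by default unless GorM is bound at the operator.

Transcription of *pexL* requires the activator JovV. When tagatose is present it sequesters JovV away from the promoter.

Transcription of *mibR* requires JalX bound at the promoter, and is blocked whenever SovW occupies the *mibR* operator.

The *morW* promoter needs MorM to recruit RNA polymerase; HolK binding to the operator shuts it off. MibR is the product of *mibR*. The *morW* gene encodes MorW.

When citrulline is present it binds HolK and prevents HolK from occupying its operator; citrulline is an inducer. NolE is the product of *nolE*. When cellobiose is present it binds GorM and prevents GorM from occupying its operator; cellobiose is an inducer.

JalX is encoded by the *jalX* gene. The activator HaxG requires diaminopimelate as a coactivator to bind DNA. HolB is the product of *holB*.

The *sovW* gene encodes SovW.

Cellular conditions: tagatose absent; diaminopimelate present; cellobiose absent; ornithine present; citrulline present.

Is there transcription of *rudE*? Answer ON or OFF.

Ornithine is present, so MorM is inactive.
Citrulline is present, so HolK is inactive.
Required activator MorM is absent, so *morW* is not transcribed.
So MorW is not produced.
Diaminopimelate is present, so HaxG is active.
Required activator MorW is absent, so *jalX* is not transcribed.
So JalX is not produced.
Tagatose is absent, so JovV is active.
No repressor is bound and JovV is active, so *pexL* is transcribed.
So PexL is produced and active.
No repressor is bound and PexL is active, so *sovW* is transcribed.
So SovW is produced and active.
With repressor SovW bound, *mibR* is not transcribed.
So MibR is not produced.
Cellobiose is absent, so GorM is active.
With repressor GorM bound, *holB* is not transcribed.
So HolB is not produced.
With no repressor bound, *nolE* is transcribed.
So NolE is produced and active.
No repressor is bound and NolE is active, so *rudE* is transcribed.

ON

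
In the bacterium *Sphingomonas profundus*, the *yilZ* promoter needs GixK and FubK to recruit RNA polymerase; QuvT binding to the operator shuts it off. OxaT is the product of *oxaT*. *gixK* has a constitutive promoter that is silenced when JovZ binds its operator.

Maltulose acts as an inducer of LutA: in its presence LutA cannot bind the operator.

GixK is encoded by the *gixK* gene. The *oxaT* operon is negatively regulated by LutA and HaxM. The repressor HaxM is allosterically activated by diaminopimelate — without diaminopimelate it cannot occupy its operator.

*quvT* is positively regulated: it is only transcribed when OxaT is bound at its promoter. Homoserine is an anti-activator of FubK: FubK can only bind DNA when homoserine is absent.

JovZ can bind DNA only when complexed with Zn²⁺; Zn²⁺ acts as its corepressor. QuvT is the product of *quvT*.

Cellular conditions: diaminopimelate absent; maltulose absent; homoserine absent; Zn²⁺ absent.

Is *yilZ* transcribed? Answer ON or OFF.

ON

Zn²⁺ is absent, so JovZ is inactive.
With no repressor bound, *gixK* is transcribed.
So GixK is produced and active.
Homoserine is absent, so FubK is active.
Maltulose is absent, so LutA is active.
Diaminopimelate is absent, so HaxM is inactive.
With repressor LutA bound, *oxaT* is not transcribed.
So OxaT is not produced.
Required activator OxaT is absent, so *quvT* is not transcribed.
So QuvT is not produced.
No repressor is bound and GixK and FubK are active, so *yilZ* is transcribed.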